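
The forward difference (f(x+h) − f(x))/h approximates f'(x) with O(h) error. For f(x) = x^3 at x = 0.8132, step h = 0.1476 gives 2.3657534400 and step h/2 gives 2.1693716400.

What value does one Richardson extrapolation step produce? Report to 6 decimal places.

1.972990

The method has order 1: 2^1 = 2.
Numerator 2×A(h/2) − A(h) = 2×2.1693716400 − 2.3657534400 = 1.9729898400
Denominator 2 − 1 = 1.
R = 1.9729898400/1 = 1.9729898400
Correction |R − A(h/2)| = 1.964e-01; gap |A(h/2) − A(h)| = 1.964e-01.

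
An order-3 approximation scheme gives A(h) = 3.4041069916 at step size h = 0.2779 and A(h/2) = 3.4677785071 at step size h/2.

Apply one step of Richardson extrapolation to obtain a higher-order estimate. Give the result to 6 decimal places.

3.476874

Leading term ∝ h^3; use weight 8 = 2^3.
8×3.4677785071 = 27.7422280568; subtract 3.4041069916 → 24.3381210652
Extrapolated: 24.3381210652 / 7 = 3.4768744379
Correction |R − A(h/2)| = 9.096e-03; gap |A(h/2) − A(h)| = 6.367e-02.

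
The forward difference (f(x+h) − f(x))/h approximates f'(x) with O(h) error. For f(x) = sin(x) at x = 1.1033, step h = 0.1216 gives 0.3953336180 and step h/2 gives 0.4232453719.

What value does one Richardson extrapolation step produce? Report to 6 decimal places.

0.451157

Order 1 gives 2^r = 2 and 2^r − 1 = 1.
Numerator 2×A(h/2) − A(h) = 2×0.4232453719 − 0.3953336180 = 0.4511571258
Divide by 2^1 − 1 = 1.
Extrapolated: 0.4511571258 / 1 = 0.4511571258
Gap between inputs: 2.791e-02; correction applied: +0.0279117539.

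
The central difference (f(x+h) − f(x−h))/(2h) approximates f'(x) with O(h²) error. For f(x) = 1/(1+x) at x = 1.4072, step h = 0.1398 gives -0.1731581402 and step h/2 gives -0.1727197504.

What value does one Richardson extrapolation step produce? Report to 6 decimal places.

-0.172574

With r = 2 the leading error scales as h^2, so the weight is 2^2 = 4.
Difference of the inputs: -0.1727197504 − (-0.1731581402) = 0.0004383898
Divide by 2^2 − 1 = 3: 0.0004383898/3 = 0.0001461299
R = -0.1727197504 + 0.0001461299 = -0.1725736205
Gap between inputs: 4.384e-04; correction applied: +0.0001461299.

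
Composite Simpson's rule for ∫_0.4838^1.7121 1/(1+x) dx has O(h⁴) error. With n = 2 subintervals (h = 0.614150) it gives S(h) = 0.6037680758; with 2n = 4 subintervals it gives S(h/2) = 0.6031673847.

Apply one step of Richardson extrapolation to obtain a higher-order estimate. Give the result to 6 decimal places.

Order 4 gives 2^r = 16 and 2^r − 1 = 15.
2^4 × A(h/2) = 9.6506781552; minus A(h) gives 9.0469100794.
Denominator 16 − 1 = 15.
Extrapolated: 9.0469100794 / 15 = 0.6031273386

0.603127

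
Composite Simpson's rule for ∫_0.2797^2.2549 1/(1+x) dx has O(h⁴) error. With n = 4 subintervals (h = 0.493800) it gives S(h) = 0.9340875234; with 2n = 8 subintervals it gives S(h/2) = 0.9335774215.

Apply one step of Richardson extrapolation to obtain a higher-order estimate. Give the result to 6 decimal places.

0.933543

Error is O(h^4); halving h shrinks it by 2^4 = 16.
2^4 × A(h/2) = 14.9372387440; minus A(h) gives 14.0031512206.
Denominator 16 − 1 = 15.
Result: 0.9335434147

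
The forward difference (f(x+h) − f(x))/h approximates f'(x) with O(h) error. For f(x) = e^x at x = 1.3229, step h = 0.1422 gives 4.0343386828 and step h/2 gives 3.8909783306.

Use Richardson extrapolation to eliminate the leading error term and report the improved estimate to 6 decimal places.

Error is O(h^1); halving h shrinks it by 2^1 = 2.
Numerator 2 × A(h/2) − A(h) = 2 × 3.8909783306 − 4.0343386828 = 3.7476179784
(2 × 3.8909783306 − 4.0343386828)/(2 − 1) = 3.7476179784

3.747618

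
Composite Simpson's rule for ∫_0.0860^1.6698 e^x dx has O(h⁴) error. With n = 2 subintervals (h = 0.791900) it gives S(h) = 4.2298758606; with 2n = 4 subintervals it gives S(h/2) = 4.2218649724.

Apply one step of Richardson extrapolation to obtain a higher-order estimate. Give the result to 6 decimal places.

4.221331

Leading term ∝ h^4; use weight 16 = 2^4.
16×4.2218649724 = 67.5498395584; 67.5498395584 − 4.2298758606 = 63.3199636978
Divide by 2^4 − 1 = 15.
Extrapolated: 63.3199636978 / 15 = 4.2213309132
Gap between inputs: 8.011e-03; correction applied: −0.0005340592.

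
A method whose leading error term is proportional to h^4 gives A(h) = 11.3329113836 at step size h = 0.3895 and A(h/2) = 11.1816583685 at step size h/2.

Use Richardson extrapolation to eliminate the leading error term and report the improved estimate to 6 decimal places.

Error is O(h^4); halving h shrinks it by 2^4 = 16.
Difference of the inputs: 11.1816583685 − 11.3329113836 = -0.1512530151
Correction (A(h/2) − A(h))/(16 − 1) = (-0.1512530151)/15 = -0.0100835343
R = 11.1816583685 − 0.0100835343 = 11.1715748342

11.171575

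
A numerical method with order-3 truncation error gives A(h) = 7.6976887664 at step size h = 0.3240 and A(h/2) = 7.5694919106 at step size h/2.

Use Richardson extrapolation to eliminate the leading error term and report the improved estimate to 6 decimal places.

With r = 3 the leading error scales as h^3, so the weight is 2^3 = 8.
8·7.5694919106 = 60.5559352848; 60.5559352848 − 7.6976887664 = 52.8582465184
Denominator 8 − 1 = 7.
So the Richardson estimate is 7.5511780741.
Correction |R − A(h/2)| = 1.831e-02; gap |A(h/2) − A(h)| = 1.282e-01.

7.551178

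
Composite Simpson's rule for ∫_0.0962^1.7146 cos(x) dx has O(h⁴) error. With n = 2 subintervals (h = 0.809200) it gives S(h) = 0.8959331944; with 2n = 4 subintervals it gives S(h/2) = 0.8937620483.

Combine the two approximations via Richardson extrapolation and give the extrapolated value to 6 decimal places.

Order 4 gives 2^r = 16 and 2^r − 1 = 15.
Difference of the inputs: 0.8937620483 − 0.8959331944 = -0.0021711461
Divide by 2^4 − 1 = 15: (-0.0021711461)/15 = -0.0001447431
R = A(h/2) + (A(h/2) − A(h))/15 = 0.8937620483 − 0.0001447431 = 0.8936173052

0.893617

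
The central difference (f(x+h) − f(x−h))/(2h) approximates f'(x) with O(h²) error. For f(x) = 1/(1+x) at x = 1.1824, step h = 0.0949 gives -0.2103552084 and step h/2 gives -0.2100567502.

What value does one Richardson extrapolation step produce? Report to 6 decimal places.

r = 2, so 2^r = 4.
Weighted: (-0.8402270008) − (-0.2103552084) = -0.6298717924
Denominator 4 − 1 = 3.
So the Richardson estimate is -0.2099572641.

-0.209957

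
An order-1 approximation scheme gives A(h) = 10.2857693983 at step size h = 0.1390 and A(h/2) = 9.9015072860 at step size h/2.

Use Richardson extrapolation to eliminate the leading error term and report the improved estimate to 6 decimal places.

9.517245

The method has order 1: 2^1 = 2.
2·9.9015072860 = 19.8030145720; 19.8030145720 − 10.2857693983 = 9.5172451737
Denominator 2 − 1 = 1.
9.5172451737 ÷ 1 = 9.5172451737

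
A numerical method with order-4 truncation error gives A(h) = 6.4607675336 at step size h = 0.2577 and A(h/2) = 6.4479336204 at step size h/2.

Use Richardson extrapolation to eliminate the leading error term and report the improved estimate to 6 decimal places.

Error is O(h^4); halving h shrinks it by 2^4 = 16.
16·6.4479336204 − 6.4607675336 = 96.7061703928
Extrapolated: 96.7061703928 / 15 = 6.4470780262
Gap between inputs: 1.283e-02; correction applied: −0.0008555942.

6.447078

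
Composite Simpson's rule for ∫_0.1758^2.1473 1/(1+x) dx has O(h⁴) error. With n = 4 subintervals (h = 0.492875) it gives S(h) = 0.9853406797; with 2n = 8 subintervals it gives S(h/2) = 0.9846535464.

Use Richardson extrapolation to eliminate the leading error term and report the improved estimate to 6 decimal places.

0.984608

Error is O(h^4); halving h shrinks it by 2^4 = 16.
Weighted: 15.7544567424 − 0.9853406797 = 14.7691160627
Denominator 16 − 1 = 15.
(16*0.9846535464 − 0.9853406797)/(16 − 1) = 0.9846077375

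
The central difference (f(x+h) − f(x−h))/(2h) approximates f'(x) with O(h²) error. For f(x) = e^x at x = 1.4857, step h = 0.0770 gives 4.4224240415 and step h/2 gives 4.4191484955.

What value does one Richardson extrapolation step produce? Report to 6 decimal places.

4.418057

With r = 2 the leading error scales as h^2, so the weight is 2^2 = 4.
Numerator 4·A(h/2) − A(h) = 4·4.4191484955 − 4.4224240415 = 13.2541699405
13.2541699405 ÷ 3 = 4.4180566468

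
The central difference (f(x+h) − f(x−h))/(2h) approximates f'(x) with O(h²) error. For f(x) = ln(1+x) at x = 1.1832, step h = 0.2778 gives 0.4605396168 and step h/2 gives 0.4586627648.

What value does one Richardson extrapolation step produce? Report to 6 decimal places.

Order 2 gives 2^r = 4 and 2^r − 1 = 3.
4×0.4586627648 − 0.4605396168 = 1.3741114424
R = 1.3741114424/3 = 0.4580371475

0.458037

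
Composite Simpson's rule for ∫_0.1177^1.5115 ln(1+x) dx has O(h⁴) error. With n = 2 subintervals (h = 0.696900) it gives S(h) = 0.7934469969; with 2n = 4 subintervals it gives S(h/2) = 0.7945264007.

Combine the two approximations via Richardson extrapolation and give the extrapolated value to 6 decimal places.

0.794598

Error is O(h^4); halving h shrinks it by 2^4 = 16.
16*0.7945264007 = 12.7124224112; subtract 0.7934469969 → 11.9189754143
Extrapolated: 11.9189754143 / 15 = 0.7945983610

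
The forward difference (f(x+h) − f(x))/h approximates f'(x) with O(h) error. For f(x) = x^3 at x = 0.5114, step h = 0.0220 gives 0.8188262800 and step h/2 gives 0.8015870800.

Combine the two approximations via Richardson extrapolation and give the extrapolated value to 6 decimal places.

Error is O(h^1); halving h shrinks it by 2^1 = 2.
Top: 2(0.8015870800) − (0.8188262800) = 0.7843478800
0.7843478800 ÷ 1 = 0.7843478800

0.784348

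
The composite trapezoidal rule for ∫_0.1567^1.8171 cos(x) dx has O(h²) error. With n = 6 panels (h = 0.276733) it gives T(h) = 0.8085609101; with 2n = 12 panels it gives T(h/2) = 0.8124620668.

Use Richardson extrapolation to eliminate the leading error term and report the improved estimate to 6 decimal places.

Error is O(h^2); halving h shrinks it by 2^2 = 4.
Top: 4(0.8124620668) − (0.8085609101) = 2.4412873571
Divide by 2^2 − 1 = 3.
(4*0.8124620668 − 0.8085609101)/(4 − 1) = 0.8137624524

0.813762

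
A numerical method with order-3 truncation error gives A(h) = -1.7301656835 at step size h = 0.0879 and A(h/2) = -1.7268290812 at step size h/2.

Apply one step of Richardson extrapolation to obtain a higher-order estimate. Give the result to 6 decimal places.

-1.726352

r = 3: numerator weight 8, denominator 7.
Difference of the inputs: -1.7268290812 − (-1.7301656835) = 0.0033366023
Correction (A(h/2) − A(h))/(8 − 1) = 0.0033366023/7 = 0.0004766575
R = -1.7268290812 + 0.0004766575 = -1.7263524237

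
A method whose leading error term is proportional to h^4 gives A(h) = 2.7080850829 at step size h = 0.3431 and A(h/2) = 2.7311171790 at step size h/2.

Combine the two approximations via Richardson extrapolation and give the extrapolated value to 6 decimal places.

Order 4 gives 2^r = 16 and 2^r − 1 = 15.
16×2.7311171790 − 2.7080850829 = 40.9897897811
40.9897897811 ÷ 15 = 2.7326526521

2.732653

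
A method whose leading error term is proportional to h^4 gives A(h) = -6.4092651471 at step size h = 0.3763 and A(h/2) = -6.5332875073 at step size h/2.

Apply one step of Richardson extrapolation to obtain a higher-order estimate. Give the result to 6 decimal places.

-6.541556

r = 4: numerator weight 16, denominator 15.
Difference of the inputs: -6.5332875073 − (-6.4092651471) = -0.1240223602
Correction (A(h/2) − A(h))/(16 − 1) = (-0.1240223602)/15 = -0.0082681573
R = A(h/2) + (A(h/2) − A(h))/15 = -6.5332875073 − 0.0082681573 = -6.5415556646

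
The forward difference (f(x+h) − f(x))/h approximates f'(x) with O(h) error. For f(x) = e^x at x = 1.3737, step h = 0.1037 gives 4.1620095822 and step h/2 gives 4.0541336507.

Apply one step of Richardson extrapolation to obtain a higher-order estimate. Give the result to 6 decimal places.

r = 1: numerator weight 2, denominator 1.
2^1×A(h/2) = 8.1082673014; minus A(h) gives 3.9462577192.
Divide by 2^1 − 1 = 1.
Extrapolated: 3.9462577192 / 1 = 3.9462577192
Correction |R − A(h/2)| = 1.079e-01; gap |A(h/2) − A(h)| = 1.079e-01.

3.946258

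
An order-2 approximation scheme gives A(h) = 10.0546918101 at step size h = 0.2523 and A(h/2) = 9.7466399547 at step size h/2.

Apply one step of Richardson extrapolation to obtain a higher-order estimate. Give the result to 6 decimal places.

9.643956

Method order is 2; weight 2^2 = 4.
Numerator 4·A(h/2) − A(h) = 4·9.7466399547 − 10.0546918101 = 28.9318680087
Divide by 2^2 − 1 = 3.
Result: 9.6439560029
Shift from A(h/2): −0.1026839518.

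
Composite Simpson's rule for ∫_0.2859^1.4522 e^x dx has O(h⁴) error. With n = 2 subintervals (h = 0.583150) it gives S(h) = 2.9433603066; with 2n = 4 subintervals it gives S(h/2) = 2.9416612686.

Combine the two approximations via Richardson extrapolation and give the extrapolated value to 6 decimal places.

2.941548

With r = 4 the leading error scales as h^4, so the weight is 2^4 = 16.
Numerator 16·A(h/2) − A(h) = 16·2.9416612686 − 2.9433603066 = 44.1232199910
Divide by 2^4 − 1 = 15.
Extrapolated: 44.1232199910 / 15 = 2.9415479994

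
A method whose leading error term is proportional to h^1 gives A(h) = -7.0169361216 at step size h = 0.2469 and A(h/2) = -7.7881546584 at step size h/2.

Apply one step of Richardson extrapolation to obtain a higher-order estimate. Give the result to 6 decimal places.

Order 1 gives 2^r = 2 and 2^r − 1 = 1.
2 × (-7.7881546584) = -15.5763093168; (-15.5763093168) − (-7.0169361216) = -8.5593731952
Extrapolated: (-8.5593731952) / 1 = -8.5593731952

-8.559373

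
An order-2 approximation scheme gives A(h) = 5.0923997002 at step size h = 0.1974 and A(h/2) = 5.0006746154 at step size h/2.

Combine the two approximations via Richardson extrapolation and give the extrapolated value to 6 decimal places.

Leading term ∝ h^2; use weight 4 = 2^2.
4·5.0006746154 − 5.0923997002 = 14.9102987614
Extrapolated: 14.9102987614 / 3 = 4.9700995871

4.970100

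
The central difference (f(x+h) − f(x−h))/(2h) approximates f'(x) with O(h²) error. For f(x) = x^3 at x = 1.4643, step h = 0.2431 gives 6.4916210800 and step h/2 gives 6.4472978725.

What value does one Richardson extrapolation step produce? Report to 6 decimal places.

6.432523

r = 2, so 2^r = 4.
4·6.4472978725 = 25.7891914900; subtract 6.4916210800 → 19.2975704100
Divide by 2^2 − 1 = 3.
19.2975704100 ÷ 3 = 6.4325234700
Shift from A(h/2): −0.0147744025.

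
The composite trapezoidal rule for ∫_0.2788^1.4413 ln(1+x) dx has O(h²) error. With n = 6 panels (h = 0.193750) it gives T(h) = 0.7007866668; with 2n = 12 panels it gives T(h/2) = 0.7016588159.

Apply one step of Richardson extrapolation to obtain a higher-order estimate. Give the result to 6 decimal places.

0.701950

The method has order 2: 2^2 = 4.
4 × 0.7016588159 = 2.8066352636; 2.8066352636 − 0.7007866668 = 2.1058485968
(4 × 0.7016588159 − 0.7007866668)/(4 − 1) = 0.7019495323
Gap between inputs: 8.721e-04; correction applied: +0.0002907164.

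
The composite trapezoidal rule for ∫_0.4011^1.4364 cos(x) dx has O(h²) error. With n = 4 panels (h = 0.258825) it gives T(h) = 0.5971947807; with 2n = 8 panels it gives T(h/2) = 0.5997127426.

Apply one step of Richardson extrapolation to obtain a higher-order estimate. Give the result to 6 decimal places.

r = 2: numerator weight 4, denominator 3.
2^2*A(h/2) = 2.3988509704; minus A(h) gives 1.8016561897.
Denominator 4 − 1 = 3.
1.8016561897 ÷ 3 = 0.6005520632

0.600552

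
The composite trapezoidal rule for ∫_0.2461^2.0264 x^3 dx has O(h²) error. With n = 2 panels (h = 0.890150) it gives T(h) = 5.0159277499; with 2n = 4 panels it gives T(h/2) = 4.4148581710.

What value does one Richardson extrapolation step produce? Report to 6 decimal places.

4.214502

With r = 2 the leading error scales as h^2, so the weight is 2^2 = 4.
4*4.4148581710 − 5.0159277499 = 12.6435049341
Denominator 4 − 1 = 3.
12.6435049341 ÷ 3 = 4.2145016447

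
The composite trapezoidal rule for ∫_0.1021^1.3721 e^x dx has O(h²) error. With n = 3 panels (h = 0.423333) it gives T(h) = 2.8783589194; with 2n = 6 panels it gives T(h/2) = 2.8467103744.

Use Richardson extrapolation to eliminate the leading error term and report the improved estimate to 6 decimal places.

Error is O(h^2); halving h shrinks it by 2^2 = 4.
A(h/2) − A(h) = 2.8467103744 − 2.8783589194 = -0.0316485450
Divide by 2^2 − 1 = 3: (-0.0316485450)/3 = -0.0105495150
R = A(h/2) + (A(h/2) − A(h))/3 = 2.8467103744 − 0.0105495150 = 2.8361608594
Correction |R − A(h/2)| = 1.055e-02; gap |A(h/2) − A(h)| = 3.165e-02.

2.836161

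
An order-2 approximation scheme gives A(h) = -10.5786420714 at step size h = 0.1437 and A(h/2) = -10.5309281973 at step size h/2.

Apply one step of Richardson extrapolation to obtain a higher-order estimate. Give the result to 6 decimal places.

Order 2 gives 2^r = 4 and 2^r − 1 = 3.
Top: 4(-10.5309281973) − (-10.5786420714) = -31.5450707178
Denominator 4 − 1 = 3.
(4 × (-10.5309281973) − (-10.5786420714))/(4 − 1) = -10.5150235726

-10.515024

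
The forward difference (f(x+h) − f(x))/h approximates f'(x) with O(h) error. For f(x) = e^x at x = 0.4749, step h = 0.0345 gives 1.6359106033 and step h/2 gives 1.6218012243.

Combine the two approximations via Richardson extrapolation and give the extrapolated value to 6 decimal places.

1.607692

r = 1, so 2^r = 2.
2*1.6218012243 = 3.2436024486; 3.2436024486 − 1.6359106033 = 1.6076918453
Extrapolated: 1.6076918453 / 1 = 1.6076918453
Correction |R − A(h/2)| = 1.411e-02; gap |A(h/2) − A(h)| = 1.411e-02.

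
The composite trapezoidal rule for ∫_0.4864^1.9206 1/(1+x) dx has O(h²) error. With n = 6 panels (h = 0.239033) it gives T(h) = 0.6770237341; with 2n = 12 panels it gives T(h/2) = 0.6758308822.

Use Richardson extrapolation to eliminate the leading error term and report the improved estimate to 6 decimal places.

Method order is 2; weight 2^2 = 4.
Difference of the inputs: 0.6758308822 − 0.6770237341 = -0.0011928519
Correction (A(h/2) − A(h))/(4 − 1) = (-0.0011928519)/3 = -0.0003976173
R = 0.6758308822 − 0.0003976173 = 0.6754332649

0.675433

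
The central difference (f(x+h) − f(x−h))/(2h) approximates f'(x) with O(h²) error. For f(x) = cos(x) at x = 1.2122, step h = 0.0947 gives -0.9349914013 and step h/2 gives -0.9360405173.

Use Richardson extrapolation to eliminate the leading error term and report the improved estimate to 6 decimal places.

-0.936390

r = 2, so 2^r = 4.
4*(-0.9360405173) = -3.7441620692; (-3.7441620692) − (-0.9349914013) = -2.8091706679
R = (-2.8091706679)/3 = -0.9363902226
Gap between inputs: 1.049e-03; correction applied: −0.0003497053.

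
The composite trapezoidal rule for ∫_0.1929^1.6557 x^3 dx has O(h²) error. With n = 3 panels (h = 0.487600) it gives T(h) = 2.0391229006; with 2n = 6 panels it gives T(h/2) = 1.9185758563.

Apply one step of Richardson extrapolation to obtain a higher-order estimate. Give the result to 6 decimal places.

Order 2 gives 2^r = 4 and 2^r − 1 = 3.
4·1.9185758563 − 2.0391229006 = 5.6351805246
Extrapolated: 5.6351805246 / 3 = 1.8783935082

1.878394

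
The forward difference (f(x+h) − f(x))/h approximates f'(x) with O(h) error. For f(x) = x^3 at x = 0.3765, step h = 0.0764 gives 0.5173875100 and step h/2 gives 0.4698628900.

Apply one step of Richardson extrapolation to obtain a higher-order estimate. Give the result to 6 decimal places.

r = 1: numerator weight 2, denominator 1.
2^1·A(h/2) = 0.9397257800; minus A(h) gives 0.4223382700.
0.4223382700 ÷ 1 = 0.4223382700

0.422338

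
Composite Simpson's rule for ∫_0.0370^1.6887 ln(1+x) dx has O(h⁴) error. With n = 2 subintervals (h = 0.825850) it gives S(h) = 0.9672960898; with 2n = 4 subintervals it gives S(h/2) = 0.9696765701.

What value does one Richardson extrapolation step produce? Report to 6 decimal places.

0.969835

Leading term ∝ h^4; use weight 16 = 2^4.
Weighted: 15.5148251216 − 0.9672960898 = 14.5475290318
Divide by 2^4 − 1 = 15.
Extrapolated: 14.5475290318 / 15 = 0.9698352688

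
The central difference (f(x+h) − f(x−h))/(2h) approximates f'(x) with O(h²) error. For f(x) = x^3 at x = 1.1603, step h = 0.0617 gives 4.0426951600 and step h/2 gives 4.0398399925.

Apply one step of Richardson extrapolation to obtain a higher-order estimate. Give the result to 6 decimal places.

4.038888

Method order is 2; weight 2^2 = 4.
4×4.0398399925 − 4.0426951600 = 12.1166648100
Denominator 4 − 1 = 3.
So the Richardson estimate is 4.0388882700.
Correction |R − A(h/2)| = 9.517e-04; gap |A(h/2) − A(h)| = 2.855e-03.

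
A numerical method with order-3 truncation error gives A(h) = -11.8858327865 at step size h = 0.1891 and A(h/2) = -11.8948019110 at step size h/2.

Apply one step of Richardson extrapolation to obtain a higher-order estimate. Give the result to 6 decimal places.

-11.896083

Method order is 3; weight 2^3 = 8.
8×(-11.8948019110) = -95.1584152880; (-95.1584152880) − (-11.8858327865) = -83.2725825015
R = (-83.2725825015)/7 = -11.8960832145
Gap between inputs: 8.969e-03; correction applied: −0.0012813035.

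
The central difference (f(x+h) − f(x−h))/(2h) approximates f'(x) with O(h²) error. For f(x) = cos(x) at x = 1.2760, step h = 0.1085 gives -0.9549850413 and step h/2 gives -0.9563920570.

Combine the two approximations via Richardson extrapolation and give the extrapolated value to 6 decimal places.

-0.956861

With r = 2 the leading error scales as h^2, so the weight is 2^2 = 4.
Difference of the inputs: -0.9563920570 − (-0.9549850413) = -0.0014070157
Divide by 2^2 − 1 = 3: (-0.0014070157)/3 = -0.0004690052
R = -0.9563920570 − 0.0004690052 = -0.9568610622
Shift from A(h/2): −0.0004690052.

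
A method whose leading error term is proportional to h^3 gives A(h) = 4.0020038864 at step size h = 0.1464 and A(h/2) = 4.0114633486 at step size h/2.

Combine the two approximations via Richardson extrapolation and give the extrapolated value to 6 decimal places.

Error is O(h^3); halving h shrinks it by 2^3 = 8.
Weighted: 32.0917067888 − 4.0020038864 = 28.0897029024
Denominator 8 − 1 = 7.
(8·4.0114633486 − 4.0020038864)/(8 − 1) = 4.0128147003
Gap between inputs: 9.459e-03; correction applied: +0.0013513517.

4.012815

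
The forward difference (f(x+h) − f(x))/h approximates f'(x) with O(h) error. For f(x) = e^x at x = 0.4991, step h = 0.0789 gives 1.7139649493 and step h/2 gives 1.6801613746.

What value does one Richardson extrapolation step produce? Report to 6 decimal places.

1.646358

Method order is 1; weight 2^1 = 2.
2·1.6801613746 = 3.3603227492; 3.3603227492 − 1.7139649493 = 1.6463577999
Extrapolated: 1.6463577999 / 1 = 1.6463577999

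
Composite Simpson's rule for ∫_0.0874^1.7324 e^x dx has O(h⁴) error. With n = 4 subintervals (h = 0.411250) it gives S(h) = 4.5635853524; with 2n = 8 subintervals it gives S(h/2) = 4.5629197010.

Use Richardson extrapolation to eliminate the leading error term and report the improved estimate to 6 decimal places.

4.562875

The method has order 4: 2^4 = 16.
2^4·A(h/2) = 73.0067152160; minus A(h) gives 68.4431298636.
Divide by 2^4 − 1 = 15.
Result: 4.5628753242
Correction |R − A(h/2)| = 4.438e-05; gap |A(h/2) − A(h)| = 6.657e-04.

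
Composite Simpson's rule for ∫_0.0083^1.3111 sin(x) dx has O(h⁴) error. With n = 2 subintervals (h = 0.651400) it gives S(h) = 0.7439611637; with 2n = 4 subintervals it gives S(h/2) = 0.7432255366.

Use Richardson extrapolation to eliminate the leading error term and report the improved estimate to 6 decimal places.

With r = 4 the leading error scales as h^4, so the weight is 2^4 = 16.
16×0.7432255366 = 11.8916085856; 11.8916085856 − 0.7439611637 = 11.1476474219
Divide by 2^4 − 1 = 15.
R = 11.1476474219/15 = 0.7431764948

0.743176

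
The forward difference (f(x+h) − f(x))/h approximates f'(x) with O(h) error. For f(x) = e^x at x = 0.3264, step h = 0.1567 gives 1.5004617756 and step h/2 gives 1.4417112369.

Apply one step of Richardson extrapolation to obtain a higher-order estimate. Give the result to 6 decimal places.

With r = 1 the leading error scales as h^1, so the weight is 2^1 = 2.
Numerator 2·A(h/2) − A(h) = 2·1.4417112369 − 1.5004617756 = 1.3829606982
R = 1.3829606982/1 = 1.3829606982
Gap between inputs: 5.875e-02; correction applied: −0.0587505387.

1.382961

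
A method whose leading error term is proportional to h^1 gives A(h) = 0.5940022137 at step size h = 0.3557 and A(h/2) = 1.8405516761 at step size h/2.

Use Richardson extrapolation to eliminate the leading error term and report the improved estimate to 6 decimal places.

r = 1, so 2^r = 2.
Difference of the inputs: 1.8405516761 − 0.5940022137 = 1.2465494624
Correction (A(h/2) − A(h))/(2 − 1) = 1.2465494624/1 = 1.2465494624
R = 1.8405516761 + 1.2465494624 = 3.0871011385

3.087101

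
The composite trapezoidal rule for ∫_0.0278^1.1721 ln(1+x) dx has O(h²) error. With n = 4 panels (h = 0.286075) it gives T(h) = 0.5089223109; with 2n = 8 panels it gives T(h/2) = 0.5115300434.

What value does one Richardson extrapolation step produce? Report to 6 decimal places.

0.512399

Method order is 2; weight 2^2 = 4.
4×0.5115300434 − 0.5089223109 = 1.5371978627
Extrapolated: 1.5371978627 / 3 = 0.5123992876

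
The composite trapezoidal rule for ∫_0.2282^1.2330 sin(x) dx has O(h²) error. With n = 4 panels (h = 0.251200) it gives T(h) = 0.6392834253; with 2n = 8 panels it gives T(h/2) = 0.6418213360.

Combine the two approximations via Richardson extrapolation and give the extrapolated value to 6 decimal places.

r = 2: numerator weight 4, denominator 3.
4×0.6418213360 − 0.6392834253 = 1.9280019187
Denominator 4 − 1 = 3.
So the Richardson estimate is 0.6426673062.
Shift from A(h/2): +0.0008459702.

0.642667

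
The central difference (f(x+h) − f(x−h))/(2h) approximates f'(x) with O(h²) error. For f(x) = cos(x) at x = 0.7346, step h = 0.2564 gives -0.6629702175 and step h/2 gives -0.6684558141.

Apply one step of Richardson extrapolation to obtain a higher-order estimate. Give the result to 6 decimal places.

-0.670284

Leading term ∝ h^2; use weight 4 = 2^2.
Numerator 4·A(h/2) − A(h) = 4·(-0.6684558141) − (-0.6629702175) = -2.0108530389
Extrapolated: (-2.0108530389) / 3 = -0.6702843463
Gap between inputs: 5.486e-03; correction applied: −0.0018285322.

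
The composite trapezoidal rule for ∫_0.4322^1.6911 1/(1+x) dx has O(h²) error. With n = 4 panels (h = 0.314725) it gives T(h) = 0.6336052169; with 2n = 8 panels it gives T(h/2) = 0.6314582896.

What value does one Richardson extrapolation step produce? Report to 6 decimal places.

0.630743

Leading term ∝ h^2; use weight 4 = 2^2.
4×0.6314582896 − 0.6336052169 = 1.8922279415
Divide by 2^2 − 1 = 3.
Extrapolated: 1.8922279415 / 3 = 0.6307426472
Gap between inputs: 2.147e-03; correction applied: −0.0007156424.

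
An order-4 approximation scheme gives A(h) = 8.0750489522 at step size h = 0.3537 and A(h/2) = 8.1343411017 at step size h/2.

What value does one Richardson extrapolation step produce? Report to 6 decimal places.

8.138294

Leading term ∝ h^4; use weight 16 = 2^4.
A(h/2) − A(h) = 8.1343411017 − 8.0750489522 = 0.0592921495
Correction (A(h/2) − A(h))/(16 − 1) = 0.0592921495/15 = 0.0039528100
R = A(h/2) + (A(h/2) − A(h))/15 = 8.1343411017 + 0.0039528100 = 8.1382939117
Correction |R − A(h/2)| = 3.953e-03; gap |A(h/2) − A(h)| = 5.929e-02.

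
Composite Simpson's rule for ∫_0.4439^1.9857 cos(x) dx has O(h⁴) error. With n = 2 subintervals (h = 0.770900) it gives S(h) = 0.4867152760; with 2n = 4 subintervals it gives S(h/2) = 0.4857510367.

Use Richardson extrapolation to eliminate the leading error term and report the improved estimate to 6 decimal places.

With r = 4 the leading error scales as h^4, so the weight is 2^4 = 16.
Numerator 16·A(h/2) − A(h) = 16·0.4857510367 − 0.4867152760 = 7.2853013112
Denominator 16 − 1 = 15.
(16·0.4857510367 − 0.4867152760)/(16 − 1) = 0.4856867541

0.485687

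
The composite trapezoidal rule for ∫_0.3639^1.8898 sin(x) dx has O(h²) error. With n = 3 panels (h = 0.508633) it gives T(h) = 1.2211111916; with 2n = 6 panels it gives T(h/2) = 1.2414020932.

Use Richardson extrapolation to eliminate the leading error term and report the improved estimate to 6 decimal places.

1.248166

Leading term ∝ h^2; use weight 4 = 2^2.
2^2×A(h/2) = 4.9656083728; minus A(h) gives 3.7444971812.
3.7444971812 ÷ 3 = 1.2481657271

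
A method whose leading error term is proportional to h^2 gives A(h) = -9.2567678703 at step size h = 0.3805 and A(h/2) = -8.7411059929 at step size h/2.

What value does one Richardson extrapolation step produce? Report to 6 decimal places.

The method has order 2: 2^2 = 4.
4·(-8.7411059929) = -34.9644239716; subtract (-9.2567678703) → -25.7076561013
(4·(-8.7411059929) − (-9.2567678703))/(4 − 1) = -8.5692187004
Gap between inputs: 5.157e-01; correction applied: +0.1718872925.

-8.569219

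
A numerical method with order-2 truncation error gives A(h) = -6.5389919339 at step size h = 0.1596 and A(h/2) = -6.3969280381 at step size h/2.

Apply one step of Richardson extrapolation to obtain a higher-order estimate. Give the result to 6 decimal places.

-6.349573

Error is O(h^2); halving h shrinks it by 2^2 = 4.
Weighted: (-25.5877121524) − (-6.5389919339) = -19.0487202185
(-19.0487202185) ÷ 3 = -6.3495734062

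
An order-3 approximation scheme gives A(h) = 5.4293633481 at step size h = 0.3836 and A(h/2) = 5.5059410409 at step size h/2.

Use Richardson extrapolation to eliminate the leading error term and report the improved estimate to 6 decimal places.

5.516881

Method order is 3; weight 2^3 = 8.
8×5.5059410409 = 44.0475283272; 44.0475283272 − 5.4293633481 = 38.6181649791
Denominator 8 − 1 = 7.
R = 38.6181649791/7 = 5.5168807113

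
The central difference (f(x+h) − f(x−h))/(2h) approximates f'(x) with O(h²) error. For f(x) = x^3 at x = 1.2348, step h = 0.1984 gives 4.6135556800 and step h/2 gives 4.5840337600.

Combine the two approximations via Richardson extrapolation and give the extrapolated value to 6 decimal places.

4.574193

Leading term ∝ h^2; use weight 4 = 2^2.
4×4.5840337600 − 4.6135556800 = 13.7225793600
13.7225793600 ÷ 3 = 4.5741931200
Correction |R − A(h/2)| = 9.841e-03; gap |A(h/2) − A(h)| = 2.952e-02.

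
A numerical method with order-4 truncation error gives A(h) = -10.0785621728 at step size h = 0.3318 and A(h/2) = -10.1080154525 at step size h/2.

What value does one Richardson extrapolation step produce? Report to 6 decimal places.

r = 4, so 2^r = 16.
16*(-10.1080154525) = -161.7282472400; subtract (-10.0785621728) → -151.6496850672
(-151.6496850672) ÷ 15 = -10.1099790045

-10.109979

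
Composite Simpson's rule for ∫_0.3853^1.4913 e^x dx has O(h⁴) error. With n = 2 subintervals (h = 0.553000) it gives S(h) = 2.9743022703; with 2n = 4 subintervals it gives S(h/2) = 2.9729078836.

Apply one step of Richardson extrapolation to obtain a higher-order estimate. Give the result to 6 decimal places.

Method order is 4; weight 2^4 = 16.
16*2.9729078836 − 2.9743022703 = 44.5922238673
Divide by 2^4 − 1 = 15.
Result: 2.9728149245

2.972815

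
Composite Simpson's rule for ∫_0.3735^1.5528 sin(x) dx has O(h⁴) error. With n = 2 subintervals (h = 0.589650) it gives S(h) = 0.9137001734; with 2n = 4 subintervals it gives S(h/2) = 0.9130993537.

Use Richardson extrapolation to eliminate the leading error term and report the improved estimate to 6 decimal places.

0.913059

Order 4 gives 2^r = 16 and 2^r − 1 = 15.
2^4·A(h/2) = 14.6095896592; minus A(h) gives 13.6958894858.
(16·0.9130993537 − 0.9137001734)/(16 − 1) = 0.9130592991
Correction |R − A(h/2)| = 4.005e-05; gap |A(h/2) − A(h)| = 6.008e-04.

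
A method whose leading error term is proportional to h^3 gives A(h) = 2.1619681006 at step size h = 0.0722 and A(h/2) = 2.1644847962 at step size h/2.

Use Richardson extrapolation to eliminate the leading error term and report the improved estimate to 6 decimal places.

The method has order 3: 2^3 = 8.
8 × 2.1644847962 = 17.3158783696; subtract 2.1619681006 → 15.1539102690
Denominator 8 − 1 = 7.
(8 × 2.1644847962 − 2.1619681006)/(8 − 1) = 2.1648443241

2.164844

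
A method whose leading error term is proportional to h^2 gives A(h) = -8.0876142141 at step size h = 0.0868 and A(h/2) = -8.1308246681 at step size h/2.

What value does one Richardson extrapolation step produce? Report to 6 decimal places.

-8.145228

Method order is 2; weight 2^2 = 4.
2^2·A(h/2) = -32.5232986724; minus A(h) gives -24.4356844583.
Denominator 4 − 1 = 3.
(-24.4356844583) ÷ 3 = -8.1452281528
Correction |R − A(h/2)| = 1.440e-02; gap |A(h/2) − A(h)| = 4.321e-02.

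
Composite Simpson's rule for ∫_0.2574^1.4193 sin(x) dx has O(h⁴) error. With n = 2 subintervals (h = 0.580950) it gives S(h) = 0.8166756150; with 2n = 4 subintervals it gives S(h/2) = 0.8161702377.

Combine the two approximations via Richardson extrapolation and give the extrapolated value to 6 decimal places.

0.816137

Order 4 gives 2^r = 16 and 2^r − 1 = 15.
Numerator 16*A(h/2) − A(h) = 16*0.8161702377 − 0.8166756150 = 12.2420481882
Divide by 2^4 − 1 = 15.
Extrapolated: 12.2420481882 / 15 = 0.8161365459
Shift from A(h/2): −0.0000336918.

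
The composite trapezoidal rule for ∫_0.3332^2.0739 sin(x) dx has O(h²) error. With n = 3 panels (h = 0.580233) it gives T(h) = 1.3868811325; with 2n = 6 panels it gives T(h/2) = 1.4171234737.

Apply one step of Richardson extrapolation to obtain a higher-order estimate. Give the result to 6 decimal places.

r = 2: numerator weight 4, denominator 3.
Top: 4(1.4171234737) − (1.3868811325) = 4.2816127623
Denominator 4 − 1 = 3.
So the Richardson estimate is 1.4272042541.

1.427204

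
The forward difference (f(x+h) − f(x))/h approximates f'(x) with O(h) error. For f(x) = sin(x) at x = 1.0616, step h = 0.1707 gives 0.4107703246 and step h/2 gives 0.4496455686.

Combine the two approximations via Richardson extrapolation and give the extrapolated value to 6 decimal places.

0.488521

Error is O(h^1); halving h shrinks it by 2^1 = 2.
Weighted: 0.8992911372 − 0.4107703246 = 0.4885208126
Denominator 2 − 1 = 1.
Extrapolated: 0.4885208126 / 1 = 0.4885208126
Shift from A(h/2): +0.0388752440.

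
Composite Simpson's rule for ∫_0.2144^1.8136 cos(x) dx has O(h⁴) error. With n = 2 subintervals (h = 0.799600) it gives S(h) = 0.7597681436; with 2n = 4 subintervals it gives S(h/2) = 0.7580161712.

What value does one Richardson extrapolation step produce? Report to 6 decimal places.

0.757899

With r = 4 the leading error scales as h^4, so the weight is 2^4 = 16.
16×0.7580161712 − 0.7597681436 = 11.3684905956
11.3684905956 ÷ 15 = 0.7578993730
Gap between inputs: 1.752e-03; correction applied: −0.0001167982.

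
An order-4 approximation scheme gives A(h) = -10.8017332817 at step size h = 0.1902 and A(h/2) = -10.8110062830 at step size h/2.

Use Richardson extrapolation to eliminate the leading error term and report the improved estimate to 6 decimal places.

Error is O(h^4); halving h shrinks it by 2^4 = 16.
A(h/2) − A(h) = -10.8110062830 − (-10.8017332817) = -0.0092730013
Correction (A(h/2) − A(h))/(16 − 1) = (-0.0092730013)/15 = -0.0006182001
R = -10.8110062830 − 0.0006182001 = -10.8116244831
Gap between inputs: 9.273e-03; correction applied: −0.0006182001.

-10.811624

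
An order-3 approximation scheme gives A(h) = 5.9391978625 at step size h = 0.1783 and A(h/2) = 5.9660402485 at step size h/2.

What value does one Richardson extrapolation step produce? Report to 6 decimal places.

The method has order 3: 2^3 = 8.
Numerator 8×A(h/2) − A(h) = 8×5.9660402485 − 5.9391978625 = 41.7891241255
Divide by 2^3 − 1 = 7.
(8×5.9660402485 − 5.9391978625)/(8 − 1) = 5.9698748751
Correction |R − A(h/2)| = 3.835e-03; gap |A(h/2) − A(h)| = 2.684e-02.

5.969875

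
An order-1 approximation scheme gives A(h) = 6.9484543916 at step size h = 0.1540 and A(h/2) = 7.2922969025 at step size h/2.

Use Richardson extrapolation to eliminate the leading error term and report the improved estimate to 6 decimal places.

r = 1, so 2^r = 2.
2^1 × A(h/2) = 14.5845938050; minus A(h) gives 7.6361394134.
Extrapolated: 7.6361394134 / 1 = 7.6361394134

7.636139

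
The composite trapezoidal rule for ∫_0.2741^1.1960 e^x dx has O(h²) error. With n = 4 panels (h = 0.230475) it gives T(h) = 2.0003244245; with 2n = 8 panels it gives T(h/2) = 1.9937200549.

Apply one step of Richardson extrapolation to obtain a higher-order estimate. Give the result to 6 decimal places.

Order 2 gives 2^r = 4 and 2^r − 1 = 3.
4·1.9937200549 = 7.9748802196; 7.9748802196 − 2.0003244245 = 5.9745557951
Denominator 4 − 1 = 3.
Result: 1.9915185984

1.991519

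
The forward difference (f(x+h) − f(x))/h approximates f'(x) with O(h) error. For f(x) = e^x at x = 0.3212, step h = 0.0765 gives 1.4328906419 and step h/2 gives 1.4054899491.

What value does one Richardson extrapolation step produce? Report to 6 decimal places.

Error is O(h^1); halving h shrinks it by 2^1 = 2.
Weighted: 2.8109798982 − 1.4328906419 = 1.3780892563
Divide by 2^1 − 1 = 1.
Extrapolated: 1.3780892563 / 1 = 1.3780892563

1.378089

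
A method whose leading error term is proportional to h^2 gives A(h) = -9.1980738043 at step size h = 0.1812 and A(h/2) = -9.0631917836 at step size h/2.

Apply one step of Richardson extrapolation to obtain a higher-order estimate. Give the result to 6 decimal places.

-9.018231

With r = 2 the leading error scales as h^2, so the weight is 2^2 = 4.
Numerator 4*A(h/2) − A(h) = 4*(-9.0631917836) − (-9.1980738043) = -27.0546933301
(4*(-9.0631917836) − (-9.1980738043))/(4 − 1) = -9.0182311100
Correction |R − A(h/2)| = 4.496e-02; gap |A(h/2) − A(h)| = 1.349e-01.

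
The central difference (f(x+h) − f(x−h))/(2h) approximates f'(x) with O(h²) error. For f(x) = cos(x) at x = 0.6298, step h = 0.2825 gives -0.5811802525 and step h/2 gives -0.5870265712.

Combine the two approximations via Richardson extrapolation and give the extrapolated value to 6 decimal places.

The method has order 2: 2^2 = 4.
Difference of the inputs: -0.5870265712 − (-0.5811802525) = -0.0058463187
Divide by 2^2 − 1 = 3: (-0.0058463187)/3 = -0.0019487729
R = A(h/2) + (A(h/2) − A(h))/3 = -0.5870265712 − 0.0019487729 = -0.5889753441

-0.588975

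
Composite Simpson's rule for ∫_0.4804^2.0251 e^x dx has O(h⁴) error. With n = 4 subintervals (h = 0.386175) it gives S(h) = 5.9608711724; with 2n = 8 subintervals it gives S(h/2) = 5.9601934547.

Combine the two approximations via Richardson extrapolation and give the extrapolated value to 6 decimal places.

With r = 4 the leading error scales as h^4, so the weight is 2^4 = 16.
A(h/2) − A(h) = 5.9601934547 − 5.9608711724 = -0.0006777177
Correction (A(h/2) − A(h))/(16 − 1) = (-0.0006777177)/15 = -0.0000451812
R = 5.9601934547 − 0.0000451812 = 5.9601482735

5.960148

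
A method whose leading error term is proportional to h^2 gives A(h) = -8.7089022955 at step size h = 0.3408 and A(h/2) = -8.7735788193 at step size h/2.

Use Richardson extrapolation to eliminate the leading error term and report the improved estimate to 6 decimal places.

The method has order 2: 2^2 = 4.
A(h/2) − A(h) = -8.7735788193 − (-8.7089022955) = -0.0646765238
Correction (A(h/2) − A(h))/(4 − 1) = (-0.0646765238)/3 = -0.0215588413
R = A(h/2) + (A(h/2) − A(h))/3 = -8.7735788193 − 0.0215588413 = -8.7951376606
Shift from A(h/2): −0.0215588413.

-8.795138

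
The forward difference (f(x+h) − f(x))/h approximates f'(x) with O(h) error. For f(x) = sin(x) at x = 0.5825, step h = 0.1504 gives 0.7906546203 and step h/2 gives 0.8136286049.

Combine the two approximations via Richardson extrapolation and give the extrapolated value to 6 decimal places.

With r = 1 the leading error scales as h^1, so the weight is 2^1 = 2.
2 × 0.8136286049 = 1.6272572098; 1.6272572098 − 0.7906546203 = 0.8366025895
(2 × 0.8136286049 − 0.7906546203)/(2 − 1) = 0.8366025895
Gap between inputs: 2.297e-02; correction applied: +0.0229739846.

0.836603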